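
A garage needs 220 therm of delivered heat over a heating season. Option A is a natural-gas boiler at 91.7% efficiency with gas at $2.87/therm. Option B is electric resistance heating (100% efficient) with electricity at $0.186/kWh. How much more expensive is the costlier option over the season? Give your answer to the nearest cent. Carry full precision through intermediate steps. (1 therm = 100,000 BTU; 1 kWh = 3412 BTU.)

$510.75

Heat load = 220 therm × 100,000 = 22,000,000 BTU
Gas: input = 22,000,000 / 0.917 = 23,991,276 BTU = 239.9 therm → 239.9 × $2.87 = $688.55
Electric: 22,000,000 BTU / 3412 = 6,448 kWh → × $0.186 = $1,199.30
Difference = |$688.55 − $1,199.30| = $510.75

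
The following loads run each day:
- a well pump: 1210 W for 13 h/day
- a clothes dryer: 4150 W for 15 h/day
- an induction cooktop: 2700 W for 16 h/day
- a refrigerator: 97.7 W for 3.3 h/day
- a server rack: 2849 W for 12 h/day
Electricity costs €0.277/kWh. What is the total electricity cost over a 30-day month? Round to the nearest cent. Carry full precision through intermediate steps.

€1293.79

well pump: 1210 W × 13 h × 30 d = 471,900 Wh = 471.9 kWh
clothes dryer: 4150 W × 15 h × 30 d = 1,867,500 Wh = 1,868 kWh
induction cooktop: 2700 W × 16 h × 30 d = 1,296,000 Wh = 1,296 kWh
refrigerator: 97.7 W × 3.3 h × 30 d = 9,672 Wh = 9.672 kWh
server rack: 2849 W × 12 h × 30 d = 1,025,640 Wh = 1,026 kWh
Total energy = 471.9 + 1,868 + 1,296 + 9.672 + 1,026 = 4,671 kWh
Cost = 4,671 kWh × €0.277 = €1,293.79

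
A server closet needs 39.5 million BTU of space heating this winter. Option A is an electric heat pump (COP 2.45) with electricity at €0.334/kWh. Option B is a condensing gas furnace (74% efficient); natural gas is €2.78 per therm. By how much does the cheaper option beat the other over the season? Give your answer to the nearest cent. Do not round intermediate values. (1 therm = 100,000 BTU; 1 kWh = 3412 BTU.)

€94.30

Heat load = 39.5 × 10⁶ BTU = 39,500,000 BTU
Gas: input = 39,500,000 / 0.74 = 53,378,378 BTU = 533.8 therm → 533.8 × €2.78 = €1,483.92
Heat pump: 39,500,000 BTU / 3412 = 11,580 kWh heat; / 2.45 = 4,725 kWh in → × €0.334 = €1,578.22
Difference = |€1,483.92 − €1,578.22| = €94.30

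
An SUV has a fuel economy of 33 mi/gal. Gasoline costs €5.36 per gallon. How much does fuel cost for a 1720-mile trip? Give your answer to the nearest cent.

Fuel = 1720 mi / 33 mpg = 52.12 gal
Cost = 52.12 gal × €5.36/gal = €279.37

€279.37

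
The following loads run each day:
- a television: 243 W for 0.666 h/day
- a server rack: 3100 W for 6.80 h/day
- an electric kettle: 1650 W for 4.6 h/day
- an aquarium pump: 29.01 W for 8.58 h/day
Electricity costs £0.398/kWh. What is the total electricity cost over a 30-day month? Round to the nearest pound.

£347

television: 243 W × 0.666 h × 30 d = 4,855 Wh = 4.855 kWh
server rack: 3100 W × 6.80 h × 30 d = 632,400 Wh = 632.4 kWh
electric kettle: 1650 W × 4.6 h × 30 d = 227,700 Wh = 227.7 kWh
aquarium pump: 29.01 W × 8.58 h × 30 d = 7,467 Wh = 7.467 kWh
Total energy = 4.855 + 632.4 + 227.7 + 7.467 = 872.4 kWh
Cost = 872.4 kWh × £0.398 = £347.22 ≈ £347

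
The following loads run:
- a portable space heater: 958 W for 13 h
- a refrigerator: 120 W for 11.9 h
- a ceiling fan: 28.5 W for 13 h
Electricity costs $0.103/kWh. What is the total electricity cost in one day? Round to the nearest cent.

portable space heater: 958 W × 13 h = 12,454 Wh = 12.45 kWh
refrigerator: 120 W × 11.9 h = 1,428 Wh = 1.428 kWh
ceiling fan: 28.5 W × 13 h = 370 Wh = 0.3705 kWh
Total energy = 12.45 + 1.428 + 0.3705 = 14.25 kWh
Cost = 14.25 kWh × $0.103 = $1.47

$1.47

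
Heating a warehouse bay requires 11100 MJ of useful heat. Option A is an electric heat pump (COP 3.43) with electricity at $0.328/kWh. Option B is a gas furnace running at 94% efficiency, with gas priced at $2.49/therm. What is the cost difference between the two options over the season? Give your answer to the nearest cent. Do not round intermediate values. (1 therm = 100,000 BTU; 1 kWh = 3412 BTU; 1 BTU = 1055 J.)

$16.17

Heat load = 11100 MJ = 11,100,000,000 J / 1055 = 10,521,327 BTU
Gas: input = 10,521,327 / 0.94 = 11,192,901 BTU = 111.9 therm → 111.9 × $2.49 = $278.70
Heat pump: 10,521,327 BTU / 3412 = 3,084 kWh heat; / 3.43 = 899 kWh in → × $0.328 = $294.88
Difference = |$278.70 − $294.88| = $16.17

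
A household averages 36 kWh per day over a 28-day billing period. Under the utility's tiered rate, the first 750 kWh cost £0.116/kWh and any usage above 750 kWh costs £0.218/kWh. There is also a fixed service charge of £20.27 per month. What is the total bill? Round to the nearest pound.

£164

Usage = 36 kWh/day × 28 days = 1008 kWh
First 750 kWh × £0.116 = £87.00
Remaining 258 kWh × £0.218 = £56.24
Energy charge = £143.24; + service £20.27 = £163.51 ≈ £164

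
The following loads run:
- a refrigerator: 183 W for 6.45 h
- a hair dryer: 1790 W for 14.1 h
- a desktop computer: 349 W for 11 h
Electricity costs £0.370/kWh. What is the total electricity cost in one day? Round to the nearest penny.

refrigerator: 183 W × 6.45 h = 1,180 Wh = 1.18 kWh
hair dryer: 1790 W × 14.1 h = 25,239 Wh = 25.24 kWh
desktop computer: 349 W × 11 h = 3,839 Wh = 3.839 kWh
Total energy = 1.18 + 25.24 + 3.839 = 30.26 kWh
Cost = 30.26 kWh × £0.370 = £11.20

£11.20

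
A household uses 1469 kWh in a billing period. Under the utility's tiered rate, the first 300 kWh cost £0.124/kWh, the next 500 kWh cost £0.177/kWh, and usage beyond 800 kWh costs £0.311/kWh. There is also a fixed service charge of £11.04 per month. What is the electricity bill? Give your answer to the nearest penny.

First 300 kWh × £0.124 = £37.20
Next 500 kWh × £0.177 = £88.50
Remaining 669 kWh × £0.311 = £208.06
Energy charge = £333.76; + service £11.04 = £344.80

£344.80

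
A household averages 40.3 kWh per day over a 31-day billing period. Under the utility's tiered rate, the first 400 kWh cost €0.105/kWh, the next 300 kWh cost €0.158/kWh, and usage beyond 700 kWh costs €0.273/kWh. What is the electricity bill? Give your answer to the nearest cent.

€239.36

Usage = 40.3 kWh/day × 31 days = 1249.3 kWh
First 400 kWh × €0.105 = €42.00
Next 300 kWh × €0.158 = €47.40
Remaining 549.3 kWh × €0.273 = €149.96
Total = €239.36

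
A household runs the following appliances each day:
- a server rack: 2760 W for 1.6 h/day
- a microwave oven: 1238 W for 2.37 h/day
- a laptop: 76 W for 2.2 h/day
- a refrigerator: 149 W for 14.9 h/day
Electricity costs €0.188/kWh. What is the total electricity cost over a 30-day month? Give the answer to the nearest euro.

€55

server rack: 2760 W × 1.6 h × 30 d = 132,480 Wh = 132.5 kWh
microwave oven: 1238 W × 2.37 h × 30 d = 88,022 Wh = 88.02 kWh
laptop: 76 W × 2.2 h × 30 d = 5,016 Wh = 5.016 kWh
refrigerator: 149 W × 14.9 h × 30 d = 66,603 Wh = 66.6 kWh
Total energy = 132.5 + 88.02 + 5.016 + 66.6 = 292.1 kWh
Cost = 292.1 kWh × €0.188 = €54.92 ≈ €55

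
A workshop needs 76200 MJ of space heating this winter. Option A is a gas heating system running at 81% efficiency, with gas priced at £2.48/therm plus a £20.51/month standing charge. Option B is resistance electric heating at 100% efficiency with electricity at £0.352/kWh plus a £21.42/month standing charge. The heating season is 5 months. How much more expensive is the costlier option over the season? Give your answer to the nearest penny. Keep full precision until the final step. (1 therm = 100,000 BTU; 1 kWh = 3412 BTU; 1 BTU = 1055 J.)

£5244.51

Heat load = 76200 MJ = 76,200,000,000 J / 1055 = 72,227,488 BTU
Gas: input = 72,227,488 / 0.81 = 89,169,738 BTU = 891.7 therm → 891.7 × £2.48 = £2,211.41; + 5 × £20.51 standing = £2,313.96
Electric: 72,227,488 BTU / 3412 = 21,170 kWh → × £0.352 = £7,451.37; + 5 × £21.42 standing = £7,558.47
Difference = |£2,313.96 − £7,558.47| = £5,244.51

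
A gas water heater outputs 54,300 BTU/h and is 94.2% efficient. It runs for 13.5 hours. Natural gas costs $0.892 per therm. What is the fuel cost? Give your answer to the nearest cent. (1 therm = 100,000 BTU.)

Heat delivered = 54,300 BTU/h × 13.5 h = 733,050 BTU
Gas input = 733,050 / 0.942 = 778,185 BTU
= 778,185 / 100,000 = 7.782 therm
Cost = 7.782 × $0.892/therm = $6.94

$6.94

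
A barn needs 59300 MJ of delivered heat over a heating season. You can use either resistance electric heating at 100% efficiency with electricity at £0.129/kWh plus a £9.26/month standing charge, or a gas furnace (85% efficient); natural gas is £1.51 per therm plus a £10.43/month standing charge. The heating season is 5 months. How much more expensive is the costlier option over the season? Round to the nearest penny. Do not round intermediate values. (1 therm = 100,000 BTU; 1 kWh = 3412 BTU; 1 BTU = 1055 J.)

Heat load = 59300 MJ = 59,300,000,000 J / 1055 = 56,208,531 BTU
Gas: input = 56,208,531 / 0.85 = 66,127,683 BTU = 661.3 therm → 661.3 × £1.51 = £998.53; + 5 × £10.43 standing = £1,050.68
Electric: 56,208,531 BTU / 3412 = 16,470 kWh → × £0.129 = £2,125.12; + 5 × £9.26 standing = £2,171.42
Difference = |£1,050.68 − £2,171.42| = £1,120.74

£1120.74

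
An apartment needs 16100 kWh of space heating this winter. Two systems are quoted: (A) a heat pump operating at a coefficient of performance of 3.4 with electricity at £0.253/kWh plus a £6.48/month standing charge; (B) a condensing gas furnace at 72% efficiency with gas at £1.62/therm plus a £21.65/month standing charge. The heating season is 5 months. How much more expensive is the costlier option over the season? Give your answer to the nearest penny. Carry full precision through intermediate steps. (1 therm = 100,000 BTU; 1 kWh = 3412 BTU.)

£113.82

Heat load = 16100 kWh × 3412 = 54,933,200 BTU
Gas: input = 54,933,200 / 0.72 = 76,296,111 BTU = 763 therm → 763 × £1.62 = £1,236.00; + 5 × £21.65 standing = £1,344.25
Heat pump: 54,933,200 BTU / 3412 = 16,100 kWh heat; / 3.4 = 4,735 kWh in → × £0.253 = £1,198.03; + 5 × £6.48 standing = £1,230.43
Difference = |£1,344.25 − £1,230.43| = £113.82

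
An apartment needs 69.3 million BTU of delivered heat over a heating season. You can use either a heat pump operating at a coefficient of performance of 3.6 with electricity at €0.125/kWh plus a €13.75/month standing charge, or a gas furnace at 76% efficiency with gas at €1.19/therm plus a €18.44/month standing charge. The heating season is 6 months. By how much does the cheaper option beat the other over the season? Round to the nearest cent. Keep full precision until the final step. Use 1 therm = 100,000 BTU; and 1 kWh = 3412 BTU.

€408.00

Heat load = 69.3 × 10⁶ BTU = 69,300,000 BTU
Gas: input = 69,300,000 / 0.76 = 91,184,211 BTU = 911.8 therm → 911.8 × €1.19 = €1,085.09; + 6 × €18.44 standing = €1,195.73
Heat pump: 69,300,000 BTU / 3412 = 20,310 kWh heat; / 3.6 = 5,642 kWh in → × €0.125 = €705.23; + 6 × €13.75 standing = €787.73
Difference = |€1,195.73 − €787.73| = €408.00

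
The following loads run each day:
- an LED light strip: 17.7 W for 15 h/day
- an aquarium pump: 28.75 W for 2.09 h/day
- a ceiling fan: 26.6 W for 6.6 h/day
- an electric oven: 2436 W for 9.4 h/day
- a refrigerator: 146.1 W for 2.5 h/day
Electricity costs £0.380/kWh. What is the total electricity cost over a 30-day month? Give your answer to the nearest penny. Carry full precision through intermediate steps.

LED light strip: 17.7 W × 15 h × 30 d = 7,965 Wh = 7.965 kWh
aquarium pump: 28.75 W × 2.09 h × 30 d = 1,803 Wh = 1.803 kWh
ceiling fan: 26.6 W × 6.6 h × 30 d = 5,267 Wh = 5.267 kWh
electric oven: 2436 W × 9.4 h × 30 d = 686,952 Wh = 687 kWh
refrigerator: 146.1 W × 2.5 h × 30 d = 10,958 Wh = 10.96 kWh
Total energy = 7.965 + 1.803 + 5.267 + 687 + 10.96 = 712.9 kWh
Cost = 712.9 kWh × £0.380 = £270.92

£270.92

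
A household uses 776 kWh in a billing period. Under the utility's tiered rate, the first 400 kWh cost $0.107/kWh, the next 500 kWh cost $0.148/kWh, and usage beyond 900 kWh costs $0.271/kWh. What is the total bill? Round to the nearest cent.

$98.45

First 400 kWh × $0.107 = $42.80
Next 376 kWh × $0.148 = $55.65
Remaining tier: 0 kWh (not reached)
Total = $98.45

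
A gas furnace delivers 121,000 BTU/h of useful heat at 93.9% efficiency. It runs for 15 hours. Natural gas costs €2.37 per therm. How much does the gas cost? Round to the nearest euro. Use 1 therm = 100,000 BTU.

€46

Heat delivered = 121,000 BTU/h × 15 h = 1,815,000 BTU
Gas input = 1,815,000 / 0.939 = 1,932,907 BTU
= 1,932,907 / 100,000 = 19.33 therm
Cost = 19.33 × €2.37/therm = €45.81 ≈ €46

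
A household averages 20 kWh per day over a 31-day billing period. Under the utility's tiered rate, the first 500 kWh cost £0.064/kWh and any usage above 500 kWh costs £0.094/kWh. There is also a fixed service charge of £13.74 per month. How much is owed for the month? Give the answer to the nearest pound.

Usage = 20 kWh/day × 31 days = 620 kWh
First 500 kWh × £0.064 = £32.00
Remaining 120 kWh × £0.094 = £11.28
Energy charge = £43.28; + service £13.74 = £57.02 ≈ £57

£57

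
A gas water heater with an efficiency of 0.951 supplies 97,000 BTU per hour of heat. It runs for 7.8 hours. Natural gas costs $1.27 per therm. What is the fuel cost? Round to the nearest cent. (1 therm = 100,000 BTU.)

$10.10

Heat delivered = 97,000 BTU/h × 7.8 h = 756,600 BTU
Gas input = 756,600 / 0.951 = 795,584 BTU
= 795,584 / 100,000 = 7.956 therm
Cost = 7.956 × $1.27/therm = $10.10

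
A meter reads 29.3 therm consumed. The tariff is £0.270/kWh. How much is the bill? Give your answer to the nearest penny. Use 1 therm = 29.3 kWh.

29.3 therm × (29.3 kWh/therm) = 858.5 kWh
Cost = 858.5 kWh × £0.270/kWh = £231.79

£231.79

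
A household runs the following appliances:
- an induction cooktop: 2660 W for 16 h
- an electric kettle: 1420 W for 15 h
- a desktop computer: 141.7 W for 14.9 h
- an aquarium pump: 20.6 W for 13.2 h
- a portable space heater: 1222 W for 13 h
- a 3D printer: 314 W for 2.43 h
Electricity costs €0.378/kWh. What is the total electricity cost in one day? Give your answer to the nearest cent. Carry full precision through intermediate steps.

€31.33

induction cooktop: 2660 W × 16 h = 42,560 Wh = 42.56 kWh
electric kettle: 1420 W × 15 h = 21,300 Wh = 21.3 kWh
desktop computer: 141.7 W × 14.9 h = 2,111 Wh = 2.111 kWh
aquarium pump: 20.6 W × 13.2 h = 272 Wh = 0.2719 kWh
portable space heater: 1222 W × 13 h = 15,886 Wh = 15.89 kWh
3D printer: 314 W × 2.43 h = 763 Wh = 0.763 kWh
Total energy = 42.56 + 21.3 + 2.111 + 0.2719 + 15.89 + 0.763 = 82.89 kWh
Cost = 82.89 kWh × €0.378 = €31.33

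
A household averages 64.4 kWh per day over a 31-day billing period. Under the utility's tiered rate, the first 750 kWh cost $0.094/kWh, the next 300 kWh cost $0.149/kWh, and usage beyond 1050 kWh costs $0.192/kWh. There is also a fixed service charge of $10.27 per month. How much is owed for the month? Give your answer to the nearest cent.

$307.18

Usage = 64.4 kWh/day × 31 days = 1996.4 kWh
First 750 kWh × $0.094 = $70.50
Next 300 kWh × $0.149 = $44.70
Remaining 946.4 kWh × $0.192 = $181.71
Energy charge = $296.91; + service $10.27 = $307.18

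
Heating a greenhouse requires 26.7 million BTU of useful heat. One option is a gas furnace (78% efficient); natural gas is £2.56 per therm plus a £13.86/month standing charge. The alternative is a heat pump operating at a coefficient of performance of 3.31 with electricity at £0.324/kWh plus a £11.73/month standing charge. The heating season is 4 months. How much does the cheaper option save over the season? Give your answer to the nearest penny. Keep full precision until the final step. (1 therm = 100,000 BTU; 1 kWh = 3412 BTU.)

£118.84

Heat load = 26.7 × 10⁶ BTU = 26,700,000 BTU
Gas: input = 26,700,000 / 0.78 = 34,230,769 BTU = 342.3 therm → 342.3 × £2.56 = £876.31; + 4 × £13.86 standing = £931.75
Heat pump: 26,700,000 BTU / 3412 = 7,825 kWh heat; / 3.31 = 2,364 kWh in → × £0.324 = £765.98; + 4 × £11.73 standing = £812.90
Difference = |£931.75 − £812.90| = £118.84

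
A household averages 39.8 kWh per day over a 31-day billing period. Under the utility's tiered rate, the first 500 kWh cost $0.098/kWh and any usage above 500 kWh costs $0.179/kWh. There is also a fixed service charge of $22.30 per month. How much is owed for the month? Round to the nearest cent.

$202.65

Usage = 39.8 kWh/day × 31 days = 1233.8 kWh
First 500 kWh × $0.098 = $49.00
Remaining 733.8 kWh × $0.179 = $131.35
Energy charge = $180.35; + service $22.30 = $202.65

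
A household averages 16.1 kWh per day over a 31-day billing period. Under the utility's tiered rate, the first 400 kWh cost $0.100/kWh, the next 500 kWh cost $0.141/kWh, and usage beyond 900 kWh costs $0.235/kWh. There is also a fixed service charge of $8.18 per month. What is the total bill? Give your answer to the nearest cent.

$62.15

Usage = 16.1 kWh/day × 31 days = 499.1 kWh
First 400 kWh × $0.100 = $40.00
Next 99.1 kWh × $0.141 = $13.97
Remaining tier: 0 kWh (not reached)
Energy charge = $53.97; + service $8.18 = $62.15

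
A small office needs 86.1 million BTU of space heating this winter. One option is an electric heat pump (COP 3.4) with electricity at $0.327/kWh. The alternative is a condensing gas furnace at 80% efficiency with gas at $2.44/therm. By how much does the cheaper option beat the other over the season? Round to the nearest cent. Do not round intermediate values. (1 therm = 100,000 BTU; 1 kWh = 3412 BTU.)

$199.09

Heat load = 86.1 × 10⁶ BTU = 86,100,000 BTU
Gas: input = 86,100,000 / 0.80 = 107,625,000 BTU = 1,076 therm → 1,076 × $2.44 = $2,626.05
Heat pump: 86,100,000 BTU / 3412 = 25,230 kWh heat; / 3.4 = 7,422 kWh in → × $0.327 = $2,426.96
Difference = |$2,626.05 − $2,426.96| = $199.09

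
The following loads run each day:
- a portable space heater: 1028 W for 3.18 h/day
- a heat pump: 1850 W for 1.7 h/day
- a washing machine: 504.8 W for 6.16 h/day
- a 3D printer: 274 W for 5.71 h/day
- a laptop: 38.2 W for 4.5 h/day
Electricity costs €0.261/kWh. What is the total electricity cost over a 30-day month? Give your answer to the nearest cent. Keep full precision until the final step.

€88.17

portable space heater: 1028 W × 3.18 h × 30 d = 98,071 Wh = 98.07 kWh
heat pump: 1850 W × 1.7 h × 30 d = 94,350 Wh = 94.35 kWh
washing machine: 504.8 W × 6.16 h × 30 d = 93,287 Wh = 93.29 kWh
3D printer: 274 W × 5.71 h × 30 d = 46,936 Wh = 46.94 kWh
laptop: 38.2 W × 4.5 h × 30 d = 5,157 Wh = 5.157 kWh
Total energy = 98.07 + 94.35 + 93.29 + 46.94 + 5.157 = 337.8 kWh
Cost = 337.8 kWh × €0.261 = €88.17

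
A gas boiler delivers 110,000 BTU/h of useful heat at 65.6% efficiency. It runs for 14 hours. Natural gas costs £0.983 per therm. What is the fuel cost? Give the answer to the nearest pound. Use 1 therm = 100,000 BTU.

Heat delivered = 110,000 BTU/h × 14 h = 1,540,000 BTU
Gas input = 1,540,000 / 0.656 = 2,347,561 BTU
= 2,347,561 / 100,000 = 23.48 therm
Cost = 23.48 × £0.983/therm = £23.08 ≈ £23

£23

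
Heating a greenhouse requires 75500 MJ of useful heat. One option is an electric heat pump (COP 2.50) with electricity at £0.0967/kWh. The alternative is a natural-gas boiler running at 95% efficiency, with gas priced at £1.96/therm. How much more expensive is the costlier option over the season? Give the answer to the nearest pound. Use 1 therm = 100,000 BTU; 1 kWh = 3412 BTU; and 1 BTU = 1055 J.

Heat load = 75500 MJ = 75,500,000,000 J / 1055 = 71,563,981 BTU
Gas: input = 71,563,981 / 0.95 = 75,330,506 BTU = 753.3 therm → 753.3 × £1.96 = £1,476.48
Heat pump: 71,563,981 BTU / 3412 = 20,970 kWh heat; / 2.50 = 8,390 kWh in → × £0.0967 = £811.28
Difference = |£1,476.48 − £811.28| = £665.20 ≈ £665

£665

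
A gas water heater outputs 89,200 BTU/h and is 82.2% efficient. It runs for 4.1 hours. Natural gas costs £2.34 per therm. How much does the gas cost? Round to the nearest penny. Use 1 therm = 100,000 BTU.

£10.41

Heat delivered = 89,200 BTU/h × 4.1 h = 365,720 BTU
Gas input = 365,720 / 0.822 = 444,915 BTU
= 444,915 / 100,000 = 4.449 therm
Cost = 4.449 × £2.34/therm = £10.41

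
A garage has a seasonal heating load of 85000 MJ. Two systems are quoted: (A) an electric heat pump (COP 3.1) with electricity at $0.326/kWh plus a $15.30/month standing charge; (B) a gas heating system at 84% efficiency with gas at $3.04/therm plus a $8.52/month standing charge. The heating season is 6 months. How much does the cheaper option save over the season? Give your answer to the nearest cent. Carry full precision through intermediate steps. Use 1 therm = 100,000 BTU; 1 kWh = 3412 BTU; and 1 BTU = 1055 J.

Heat load = 85000 MJ = 85,000,000,000 J / 1055 = 80,568,720 BTU
Gas: input = 80,568,720 / 0.84 = 95,915,143 BTU = 959.2 therm → 959.2 × $3.04 = $2,915.82; + 6 × $8.52 standing = $2,966.94
Heat pump: 80,568,720 BTU / 3412 = 23,610 kWh heat; / 3.1 = 7,617 kWh in → × $0.326 = $2,483.21; + 6 × $15.30 standing = $2,575.01
Difference = |$2,966.94 − $2,575.01| = $391.93

$391.93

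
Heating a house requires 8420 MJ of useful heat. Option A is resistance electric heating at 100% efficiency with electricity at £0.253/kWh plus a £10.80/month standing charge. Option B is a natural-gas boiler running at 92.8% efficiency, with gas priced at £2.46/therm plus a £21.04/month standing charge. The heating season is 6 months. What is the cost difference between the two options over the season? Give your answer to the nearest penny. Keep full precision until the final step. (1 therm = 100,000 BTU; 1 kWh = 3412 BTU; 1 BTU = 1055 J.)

£318.79

Heat load = 8420 MJ = 8,420,000,000 J / 1055 = 7,981,043 BTU
Gas: input = 7,981,043 / 0.928 = 8,600,261 BTU = 86 therm → 86 × £2.46 = £211.57; + 6 × £21.04 standing = £337.81
Electric: 7,981,043 BTU / 3412 = 2,339 kWh → × £0.253 = £591.79; + 6 × £10.80 standing = £656.59
Difference = |£337.81 − £656.59| = £318.79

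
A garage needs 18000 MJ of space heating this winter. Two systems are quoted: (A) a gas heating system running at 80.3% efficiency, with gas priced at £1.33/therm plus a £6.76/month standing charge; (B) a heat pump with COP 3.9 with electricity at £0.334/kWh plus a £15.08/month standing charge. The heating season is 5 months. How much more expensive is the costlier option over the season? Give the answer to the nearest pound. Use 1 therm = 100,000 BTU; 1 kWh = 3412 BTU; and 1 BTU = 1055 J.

Heat load = 18000 MJ = 18,000,000,000 J / 1055 = 17,061,611 BTU
Gas: input = 17,061,611 / 0.803 = 21,247,337 BTU = 212.5 therm → 212.5 × £1.33 = £282.59; + 5 × £6.76 standing = £316.39
Heat pump: 17,061,611 BTU / 3412 = 5,000 kWh heat; / 3.9 = 1,282 kWh in → × £0.334 = £428.25; + 5 × £15.08 standing = £503.65
Difference = |£316.39 − £503.65| = £187.26 ≈ £187

£187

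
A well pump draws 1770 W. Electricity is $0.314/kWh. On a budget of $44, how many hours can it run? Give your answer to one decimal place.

Energy budget = $44 / $0.314 per kWh = 140.1 kWh = 140,127 Wh
Runtime = 140,127 Wh / 1770 W = 79.17 h

79.2 h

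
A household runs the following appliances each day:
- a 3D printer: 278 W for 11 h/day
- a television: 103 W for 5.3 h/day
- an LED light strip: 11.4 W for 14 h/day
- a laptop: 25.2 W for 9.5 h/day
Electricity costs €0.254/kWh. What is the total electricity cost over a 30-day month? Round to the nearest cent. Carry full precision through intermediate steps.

€30.50

3D printer: 278 W × 11 h × 30 d = 91,740 Wh = 91.74 kWh
television: 103 W × 5.3 h × 30 d = 16,377 Wh = 16.38 kWh
LED light strip: 11.4 W × 14 h × 30 d = 4,788 Wh = 4.788 kWh
laptop: 25.2 W × 9.5 h × 30 d = 7,182 Wh = 7.182 kWh
Total energy = 91.74 + 16.38 + 4.788 + 7.182 = 120.1 kWh
Cost = 120.1 kWh × €0.254 = €30.50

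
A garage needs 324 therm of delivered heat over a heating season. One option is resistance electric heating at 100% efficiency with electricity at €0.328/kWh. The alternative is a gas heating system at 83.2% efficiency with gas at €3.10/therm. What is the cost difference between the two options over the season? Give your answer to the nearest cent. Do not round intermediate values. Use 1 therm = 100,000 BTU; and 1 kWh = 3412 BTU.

€1907.44

Heat load = 324 therm × 100,000 = 32,400,000 BTU
Gas: input = 32,400,000 / 0.832 = 38,942,308 BTU = 389.4 therm → 389.4 × €3.10 = €1,207.21
Electric: 32,400,000 BTU / 3412 = 9,496 kWh → × €0.328 = €3,114.65
Difference = |€1,207.21 − €3,114.65| = €1,907.44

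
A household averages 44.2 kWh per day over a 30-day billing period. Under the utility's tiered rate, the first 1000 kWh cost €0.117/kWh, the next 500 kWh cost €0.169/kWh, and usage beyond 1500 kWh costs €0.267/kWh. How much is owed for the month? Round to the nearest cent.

€172.09

Usage = 44.2 kWh/day × 30 days = 1326 kWh
First 1000 kWh × €0.117 = €117.00
Next 326 kWh × €0.169 = €55.09
Remaining tier: 0 kWh (not reached)
Total = €172.09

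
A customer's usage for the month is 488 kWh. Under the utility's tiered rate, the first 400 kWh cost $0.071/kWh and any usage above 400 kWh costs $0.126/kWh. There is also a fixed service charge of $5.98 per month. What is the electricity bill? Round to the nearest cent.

$45.47

First 400 kWh × $0.071 = $28.40
Remaining 88 kWh × $0.126 = $11.09
Energy charge = $39.49; + service $5.98 = $45.47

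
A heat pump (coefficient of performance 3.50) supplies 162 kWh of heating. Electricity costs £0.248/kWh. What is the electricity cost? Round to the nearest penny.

£11.48

Electrical input = 162 kWh / 3.50 = 46.29 kWh
Cost = 46.29 × £0.248/kWh = £11.48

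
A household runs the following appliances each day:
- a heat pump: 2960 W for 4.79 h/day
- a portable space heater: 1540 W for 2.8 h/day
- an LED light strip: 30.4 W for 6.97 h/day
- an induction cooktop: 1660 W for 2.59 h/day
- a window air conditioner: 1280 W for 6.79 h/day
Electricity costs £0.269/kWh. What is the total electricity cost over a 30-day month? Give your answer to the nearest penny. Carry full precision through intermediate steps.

heat pump: 2960 W × 4.79 h × 30 d = 425,352 Wh = 425.4 kWh
portable space heater: 1540 W × 2.8 h × 30 d = 129,360 Wh = 129.4 kWh
LED light strip: 30.4 W × 6.97 h × 30 d = 6,357 Wh = 6.357 kWh
induction cooktop: 1660 W × 2.59 h × 30 d = 128,982 Wh = 129 kWh
window air conditioner: 1280 W × 6.79 h × 30 d = 260,736 Wh = 260.7 kWh
Total energy = 425.4 + 129.4 + 6.357 + 129 + 260.7 = 950.8 kWh
Cost = 950.8 kWh × £0.269 = £255.76

£255.76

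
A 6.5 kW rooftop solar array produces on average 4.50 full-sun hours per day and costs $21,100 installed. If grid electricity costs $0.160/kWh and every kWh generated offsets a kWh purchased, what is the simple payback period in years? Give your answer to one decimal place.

Daily generation = 6.5 kW × 4.50 h = 29.25 kWh
Annual generation = 29.25 × 365 = 10676 kWh
Annual savings = 10676 × $0.160 = $1,708.20
Payback = $21,100 / $1,708.20 = 12.4 years

12.4 years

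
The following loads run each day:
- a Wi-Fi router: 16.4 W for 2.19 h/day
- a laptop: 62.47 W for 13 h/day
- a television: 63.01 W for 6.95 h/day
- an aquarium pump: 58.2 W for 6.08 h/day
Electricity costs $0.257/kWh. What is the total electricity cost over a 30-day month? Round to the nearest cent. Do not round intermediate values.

$12.64

Wi-Fi router: 16.4 W × 2.19 h × 30 d = 1,077 Wh = 1.077 kWh
laptop: 62.47 W × 13 h × 30 d = 24,363 Wh = 24.36 kWh
television: 63.01 W × 6.95 h × 30 d = 13,138 Wh = 13.14 kWh
aquarium pump: 58.2 W × 6.08 h × 30 d = 10,616 Wh = 10.62 kWh
Total energy = 1.077 + 24.36 + 13.14 + 10.62 = 49.19 kWh
Cost = 49.19 kWh × $0.257 = $12.64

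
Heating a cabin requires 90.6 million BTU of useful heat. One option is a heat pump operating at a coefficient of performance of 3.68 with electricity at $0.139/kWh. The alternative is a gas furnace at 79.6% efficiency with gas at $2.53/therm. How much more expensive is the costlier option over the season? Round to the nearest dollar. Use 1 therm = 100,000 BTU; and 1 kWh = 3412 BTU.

Heat load = 90.6 × 10⁶ BTU = 90,600,000 BTU
Gas: input = 90,600,000 / 0.796 = 113,819,095 BTU = 1,138 therm → 1,138 × $2.53 = $2,879.62
Heat pump: 90,600,000 BTU / 3412 = 26,550 kWh heat; / 3.68 = 7,216 kWh in → × $0.139 = $1,002.97
Difference = |$2,879.62 − $1,002.97| = $1,876.66 ≈ $1877

$1877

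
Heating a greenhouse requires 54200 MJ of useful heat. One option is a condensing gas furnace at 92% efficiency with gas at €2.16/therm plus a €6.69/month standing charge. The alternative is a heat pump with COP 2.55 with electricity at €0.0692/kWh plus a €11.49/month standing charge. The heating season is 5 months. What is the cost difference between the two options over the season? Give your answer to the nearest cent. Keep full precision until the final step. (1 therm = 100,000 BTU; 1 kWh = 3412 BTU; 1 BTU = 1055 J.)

Heat load = 54200 MJ = 54,200,000,000 J / 1055 = 51,374,408 BTU
Gas: input = 51,374,408 / 0.92 = 55,841,747 BTU = 558.4 therm → 558.4 × €2.16 = €1,206.18; + 5 × €6.69 standing = €1,239.63
Heat pump: 51,374,408 BTU / 3412 = 15,060 kWh heat; / 2.55 = 5,905 kWh in → × €0.0692 = €408.61; + 5 × €11.49 standing = €466.06
Difference = |€1,239.63 − €466.06| = €773.58

€773.58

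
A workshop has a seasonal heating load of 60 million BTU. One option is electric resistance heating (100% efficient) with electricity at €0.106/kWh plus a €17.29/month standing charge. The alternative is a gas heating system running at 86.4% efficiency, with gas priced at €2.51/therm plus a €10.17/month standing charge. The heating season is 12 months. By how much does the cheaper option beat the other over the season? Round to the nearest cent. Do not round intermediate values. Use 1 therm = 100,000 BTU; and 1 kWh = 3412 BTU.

€206.39

Heat load = 60 × 10⁶ BTU = 60,000,000 BTU
Gas: input = 60,000,000 / 0.864 = 69,444,444 BTU = 694.4 therm → 694.4 × €2.51 = €1,743.06; + 12 × €10.17 standing = €1,865.10
Electric: 60,000,000 BTU / 3412 = 17,580 kWh → × €0.106 = €1,864.01; + 12 × €17.29 standing = €2,071.49
Difference = |€1,865.10 − €2,071.49| = €206.39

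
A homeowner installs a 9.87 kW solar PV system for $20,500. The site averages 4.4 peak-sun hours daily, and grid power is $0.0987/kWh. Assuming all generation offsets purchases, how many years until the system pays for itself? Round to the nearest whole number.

13 years

Daily generation = 9.87 kW × 4.4 h = 43.43 kWh
Annual generation = 43.43 × 365 = 15851 kWh
Annual savings = 15851 × $0.0987 = $1,564.52
Payback = $20,500 / $1,564.52 = 13.1 years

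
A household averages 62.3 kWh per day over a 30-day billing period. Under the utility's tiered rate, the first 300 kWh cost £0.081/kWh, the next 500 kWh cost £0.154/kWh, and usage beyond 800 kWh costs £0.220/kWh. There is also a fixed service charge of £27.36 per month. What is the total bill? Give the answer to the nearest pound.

£364

Usage = 62.3 kWh/day × 30 days = 1869 kWh
First 300 kWh × £0.081 = £24.30
Next 500 kWh × £0.154 = £77.00
Remaining 1069 kWh × £0.220 = £235.18
Energy charge = £336.48; + service £27.36 = £363.84 ≈ £364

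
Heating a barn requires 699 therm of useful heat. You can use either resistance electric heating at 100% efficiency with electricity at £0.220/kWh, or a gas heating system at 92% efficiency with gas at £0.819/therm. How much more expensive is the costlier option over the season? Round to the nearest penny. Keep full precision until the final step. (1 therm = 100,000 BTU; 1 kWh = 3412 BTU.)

£3884.77

Heat load = 699 therm × 100,000 = 69,900,000 BTU
Gas: input = 69,900,000 / 0.92 = 75,978,261 BTU = 759.8 therm → 759.8 × £0.819 = £622.26
Electric: 69,900,000 BTU / 3412 = 20,490 kWh → × £0.220 = £4,507.03
Difference = |£622.26 − £4,507.03| = £3,884.77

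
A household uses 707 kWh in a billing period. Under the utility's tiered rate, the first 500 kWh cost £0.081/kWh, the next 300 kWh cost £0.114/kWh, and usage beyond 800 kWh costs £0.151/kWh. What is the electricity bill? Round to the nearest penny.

First 500 kWh × £0.081 = £40.50
Next 207 kWh × £0.114 = £23.60
Remaining tier: 0 kWh (not reached)
Total = £64.10

£64.10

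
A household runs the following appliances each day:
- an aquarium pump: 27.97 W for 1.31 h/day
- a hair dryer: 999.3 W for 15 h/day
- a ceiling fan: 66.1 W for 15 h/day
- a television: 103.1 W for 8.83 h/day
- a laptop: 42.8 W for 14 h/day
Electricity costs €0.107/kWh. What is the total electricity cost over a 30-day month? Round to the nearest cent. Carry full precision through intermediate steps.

€56.26

aquarium pump: 27.97 W × 1.31 h × 30 d = 1,099 Wh = 1.099 kWh
hair dryer: 999.3 W × 15 h × 30 d = 449,685 Wh = 449.7 kWh
ceiling fan: 66.1 W × 15 h × 30 d = 29,745 Wh = 29.74 kWh
television: 103.1 W × 8.83 h × 30 d = 27,311 Wh = 27.31 kWh
laptop: 42.8 W × 14 h × 30 d = 17,976 Wh = 17.98 kWh
Total energy = 1.099 + 449.7 + 29.74 + 27.31 + 17.98 = 525.8 kWh
Cost = 525.8 kWh × €0.107 = €56.26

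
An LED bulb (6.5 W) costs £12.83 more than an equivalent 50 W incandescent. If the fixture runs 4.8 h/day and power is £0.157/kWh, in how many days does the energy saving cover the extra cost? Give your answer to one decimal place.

Power saved = 50 − 6.5 = 43.5 W
Daily energy saved = 43.5 W × 4.8 h = 208.8 Wh = 0.2088 kWh
Daily savings = 0.2088 × £0.157 = £0.0328
Payback = £12.83 / £0.0328 per day = 391.4 days

391.4 days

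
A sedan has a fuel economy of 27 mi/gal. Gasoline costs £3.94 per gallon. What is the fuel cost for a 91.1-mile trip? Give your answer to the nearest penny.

Fuel = 91.1 mi / 27 mpg = 3.374 gal
Cost = 3.374 gal × £3.94/gal = £13.29

£13.29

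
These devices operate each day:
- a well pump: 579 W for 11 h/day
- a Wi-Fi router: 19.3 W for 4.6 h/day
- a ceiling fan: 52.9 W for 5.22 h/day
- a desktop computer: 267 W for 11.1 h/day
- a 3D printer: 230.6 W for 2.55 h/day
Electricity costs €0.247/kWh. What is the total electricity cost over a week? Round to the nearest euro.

€18

well pump: 579 W × 11 h × 7 d = 44,583 Wh = 44.58 kWh
Wi-Fi router: 19.3 W × 4.6 h × 7 d = 621 Wh = 0.6215 kWh
ceiling fan: 52.9 W × 5.22 h × 7 d = 1,933 Wh = 1.933 kWh
desktop computer: 267 W × 11.1 h × 7 d = 20,746 Wh = 20.75 kWh
3D printer: 230.6 W × 2.55 h × 7 d = 4,116 Wh = 4.116 kWh
Total energy = 44.58 + 0.6215 + 1.933 + 20.75 + 4.116 = 72 kWh
Cost = 72 kWh × €0.247 = €17.78 ≈ €18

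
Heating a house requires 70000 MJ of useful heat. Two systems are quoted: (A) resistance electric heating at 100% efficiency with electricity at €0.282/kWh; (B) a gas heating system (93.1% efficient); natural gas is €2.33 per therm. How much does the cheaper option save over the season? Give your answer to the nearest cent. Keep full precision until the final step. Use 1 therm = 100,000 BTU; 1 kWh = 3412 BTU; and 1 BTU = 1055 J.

Heat load = 70000 MJ = 70,000,000,000 J / 1055 = 66,350,711 BTU
Gas: input = 66,350,711 / 0.931 = 71,268,218 BTU = 712.7 therm → 712.7 × €2.33 = €1,660.55
Electric: 66,350,711 BTU / 3412 = 19,450 kWh → × €0.282 = €5,483.85
Difference = |€1,660.55 − €5,483.85| = €3,823.30

€3823.30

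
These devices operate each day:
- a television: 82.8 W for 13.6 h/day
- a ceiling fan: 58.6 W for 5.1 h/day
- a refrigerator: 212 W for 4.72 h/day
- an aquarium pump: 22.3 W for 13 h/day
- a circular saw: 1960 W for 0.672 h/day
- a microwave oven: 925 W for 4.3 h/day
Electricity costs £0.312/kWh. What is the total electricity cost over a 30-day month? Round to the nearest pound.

£75

television: 82.8 W × 13.6 h × 30 d = 33,782 Wh = 33.78 kWh
ceiling fan: 58.6 W × 5.1 h × 30 d = 8,966 Wh = 8.966 kWh
refrigerator: 212 W × 4.72 h × 30 d = 30,019 Wh = 30.02 kWh
aquarium pump: 22.3 W × 13 h × 30 d = 8,697 Wh = 8.697 kWh
circular saw: 1960 W × 0.672 h × 30 d = 39,514 Wh = 39.51 kWh
microwave oven: 925 W × 4.3 h × 30 d = 119,325 Wh = 119.3 kWh
Total energy = 33.78 + 8.966 + 30.02 + 8.697 + 39.51 + 119.3 = 240.3 kWh
Cost = 240.3 kWh × £0.312 = £74.97 ≈ £75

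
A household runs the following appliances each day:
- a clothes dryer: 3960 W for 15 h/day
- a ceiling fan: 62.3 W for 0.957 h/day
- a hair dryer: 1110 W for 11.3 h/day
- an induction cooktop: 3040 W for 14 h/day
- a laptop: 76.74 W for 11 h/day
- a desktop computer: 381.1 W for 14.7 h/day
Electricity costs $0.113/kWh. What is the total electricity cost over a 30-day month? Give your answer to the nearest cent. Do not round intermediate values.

$410.22

clothes dryer: 3960 W × 15 h × 30 d = 1,782,000 Wh = 1,782 kWh
ceiling fan: 62.3 W × 0.957 h × 30 d = 1,789 Wh = 1.789 kWh
hair dryer: 1110 W × 11.3 h × 30 d = 376,290 Wh = 376.3 kWh
induction cooktop: 3040 W × 14 h × 30 d = 1,276,800 Wh = 1,277 kWh
laptop: 76.74 W × 11 h × 30 d = 25,324 Wh = 25.32 kWh
desktop computer: 381.1 W × 14.7 h × 30 d = 168,065 Wh = 168.1 kWh
Total energy = 1,782 + 1.789 + 376.3 + 1,277 + 25.32 + 168.1 = 3,630 kWh
Cost = 3,630 kWh × $0.113 = $410.22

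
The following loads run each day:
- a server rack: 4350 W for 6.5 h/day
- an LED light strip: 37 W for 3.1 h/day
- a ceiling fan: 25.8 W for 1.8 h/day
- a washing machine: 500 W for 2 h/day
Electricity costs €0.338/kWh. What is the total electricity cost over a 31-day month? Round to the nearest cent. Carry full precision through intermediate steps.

€308.43

server rack: 4350 W × 6.5 h × 31 d = 876,525 Wh = 876.5 kWh
LED light strip: 37 W × 3.1 h × 31 d = 3,556 Wh = 3.556 kWh
ceiling fan: 25.8 W × 1.8 h × 31 d = 1,440 Wh = 1.44 kWh
washing machine: 500 W × 2 h × 31 d = 31,000 Wh = 31 kWh
Total energy = 876.5 + 3.556 + 1.44 + 31 = 912.5 kWh
Cost = 912.5 kWh × €0.338 = €308.43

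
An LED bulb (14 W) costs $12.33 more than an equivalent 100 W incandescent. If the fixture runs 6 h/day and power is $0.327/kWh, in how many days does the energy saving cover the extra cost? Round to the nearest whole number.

Power saved = 100 − 14 = 86 W
Daily energy saved = 86 W × 6 h = 516 Wh = 0.516 kWh
Daily savings = 0.516 × $0.327 = $0.1687
Payback = $12.33 / $0.1687 per day = 73.07 days

73 days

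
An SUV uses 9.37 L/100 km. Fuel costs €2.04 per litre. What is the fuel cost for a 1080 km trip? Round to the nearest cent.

€206.44

Fuel = 9.37 L/100 km × 1080 km / 100 = 101.2 L
Cost = 101.2 L × €2.04/L = €206.44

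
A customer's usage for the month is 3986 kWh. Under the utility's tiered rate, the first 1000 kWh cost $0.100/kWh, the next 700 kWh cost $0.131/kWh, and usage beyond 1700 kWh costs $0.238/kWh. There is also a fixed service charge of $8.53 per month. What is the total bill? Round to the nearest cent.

First 1000 kWh × $0.100 = $100.00
Next 700 kWh × $0.131 = $91.70
Remaining 2286 kWh × $0.238 = $544.07
Energy charge = $735.77; + service $8.53 = $744.30

$744.30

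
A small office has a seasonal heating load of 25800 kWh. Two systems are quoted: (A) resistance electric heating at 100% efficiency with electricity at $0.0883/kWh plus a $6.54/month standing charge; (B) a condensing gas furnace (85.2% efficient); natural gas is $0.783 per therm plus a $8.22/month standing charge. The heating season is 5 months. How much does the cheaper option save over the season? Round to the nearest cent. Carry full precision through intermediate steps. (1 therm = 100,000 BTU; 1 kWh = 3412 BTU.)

$1460.74

Heat load = 25800 kWh × 3412 = 88,029,600 BTU
Gas: input = 88,029,600 / 0.852 = 103,321,127 BTU = 1,033 therm → 1,033 × $0.783 = $809.00; + 5 × $8.22 standing = $850.10
Electric: 88,029,600 BTU / 3412 = 25,800 kWh → × $0.0883 = $2,278.14; + 5 × $6.54 standing = $2,310.84
Difference = |$850.10 − $2,310.84| = $1,460.74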